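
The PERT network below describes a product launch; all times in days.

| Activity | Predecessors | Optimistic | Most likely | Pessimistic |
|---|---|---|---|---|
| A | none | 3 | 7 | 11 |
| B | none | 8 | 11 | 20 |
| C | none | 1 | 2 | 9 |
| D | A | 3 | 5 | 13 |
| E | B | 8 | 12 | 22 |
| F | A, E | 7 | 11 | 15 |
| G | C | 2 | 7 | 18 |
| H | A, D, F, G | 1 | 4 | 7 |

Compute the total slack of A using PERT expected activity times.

18 days

te_A = (3 + 4·7 + 11)/6 = 42/6 = 7
te_B = (8 + 4·11 + 20)/6 = 72/6 = 12
te_C = (1 + 4·2 + 9)/6 = 18/6 = 3
te_D = (3 + 4·5 + 13)/6 = 36/6 = 6
te_E = (8 + 4·12 + 22)/6 = 78/6 = 13
te_F = (7 + 4·11 + 15)/6 = 66/6 = 11
te_G = (2 + 4·7 + 18)/6 = 48/6 = 8
te_H = (1 + 4·4 + 7)/6 = 24/6 = 4

Forward pass:
ES_A = 0; EF_A = 7
ES_B = 0; EF_B = 12
ES_C = 0; EF_C = 3
ES_D = 7; EF_D = 7+6 = 13
ES_E = 12; EF_E = 12+13 = 25
ES_F = max(EF_A=7, EF_E=25) = 25; EF_F = 25+11 = 36
ES_G = 3; EF_G = 3+8 = 11
ES_H = max(EF_A=7, EF_D=13, EF_F=36, EF_G=11) = 36; EF_H = 36+4 = 40
Expected project duration μ = 40 days. Critical path: B → E → F → H.

Backward pass:
LF_H = 40; LS_H = 40−4 = 36
LF_G = LS_H = 36; LS_G = 36−8 = 28
LF_F = LS_H = 36; LS_F = 36−11 = 25
LF_E = LS_F = 25; LS_E = 25−13 = 12
LF_D = LS_H = 36; LS_D = 36−6 = 30
LF_C = LS_G = 28; LS_C = 28−3 = 25
LF_B = LS_E = 12; LS_B = 12−12 = 0
LF_A = min(LS_D=30, LS_F=25, LS_H=36) = 25; LS_A = 25−7 = 18
Slack_A = LS_A − ES_A = 18 − 0 = 18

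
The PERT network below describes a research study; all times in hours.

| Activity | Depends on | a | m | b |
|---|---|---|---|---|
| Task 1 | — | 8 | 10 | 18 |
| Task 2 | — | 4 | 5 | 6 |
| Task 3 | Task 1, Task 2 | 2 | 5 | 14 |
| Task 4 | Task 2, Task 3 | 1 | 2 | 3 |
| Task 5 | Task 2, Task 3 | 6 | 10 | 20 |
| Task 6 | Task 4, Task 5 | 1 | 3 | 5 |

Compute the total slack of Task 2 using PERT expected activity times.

te_Task 1 = (8 + 4·10 + 18)/6 = 66/6 = 11
te_Task 2 = (4 + 4·5 + 6)/6 = 30/6 = 5
te_Task 3 = (2 + 4·5 + 14)/6 = 36/6 = 6
te_Task 4 = (1 + 4·2 + 3)/6 = 12/6 = 2
te_Task 5 = (6 + 4·10 + 20)/6 = 66/6 = 11
te_Task 6 = (1 + 4·3 + 5)/6 = 18/6 = 3

Forward pass:
ES_Task 1 = 0; EF_Task 1 = 11
ES_Task 2 = 0; EF_Task 2 = 5
ES_Task 3 = max(EF_Task 1=11, EF_Task 2=5) = 11; EF_Task 3 = 11+6 = 17
ES_Task 4 = max(EF_Task 2=5, EF_Task 3=17) = 17; EF_Task 4 = 17+2 = 19
ES_Task 5 = max(EF_Task 2=5, EF_Task 3=17) = 17; EF_Task 5 = 17+11 = 28
ES_Task 6 = max(EF_Task 4=19, EF_Task 5=28) = 28; EF_Task 6 = 28+3 = 31
Expected project duration μ = 31 hours. Critical path: Task 1 → Task 3 → Task 5 → Task 6.

Backward pass:
LF_Task 6 = 31; LS_Task 6 = 31−3 = 28
LF_Task 5 = LS_Task 6 = 28; LS_Task 5 = 28−11 = 17
LF_Task 4 = LS_Task 6 = 28; LS_Task 4 = 28−2 = 26
LF_Task 3 = min(LS_Task 4=26, LS_Task 5=17) = 17; LS_Task 3 = 17−6 = 11
LF_Task 2 = min(LS_Task 3=11, LS_Task 4=26, LS_Task 5=17) = 11; LS_Task 2 = 11−5 = 6
LF_Task 1 = LS_Task 3 = 11; LS_Task 1 = 11−11 = 0
Slack_Task 2 = LS_Task 2 − ES_Task 2 = 6 − 0 = 6

6 hours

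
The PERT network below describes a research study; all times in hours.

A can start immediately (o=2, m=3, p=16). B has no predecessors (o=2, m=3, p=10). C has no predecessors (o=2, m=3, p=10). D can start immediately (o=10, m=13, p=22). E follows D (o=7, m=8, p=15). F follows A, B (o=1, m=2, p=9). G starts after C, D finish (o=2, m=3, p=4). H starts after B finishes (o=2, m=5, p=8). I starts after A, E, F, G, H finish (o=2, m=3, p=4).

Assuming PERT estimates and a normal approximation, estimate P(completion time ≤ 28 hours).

0.795

te_A = (2 + 4·3 + 16)/6 = 30/6 = 5; σ²_A = ((16−2)/6)² = 5.444
te_B = (2 + 4·3 + 10)/6 = 24/6 = 4; σ²_B = ((10−2)/6)² = 1.778
te_C = (2 + 4·3 + 10)/6 = 24/6 = 4; σ²_C = ((10−2)/6)² = 1.778
te_D = (10 + 4·13 + 22)/6 = 84/6 = 14; σ²_D = ((22−10)/6)² = 4.000
te_E = (7 + 4·8 + 15)/6 = 54/6 = 9; σ²_E = ((15−7)/6)² = 1.778
te_F = (1 + 4·2 + 9)/6 = 18/6 = 3; σ²_F = ((9−1)/6)² = 1.778
te_G = (2 + 4·3 + 4)/6 = 18/6 = 3; σ²_G = ((4−2)/6)² = 0.111
te_H = (2 + 4·5 + 8)/6 = 30/6 = 5; σ²_H = ((8−2)/6)² = 1.000
te_I = (2 + 4·3 + 4)/6 = 18/6 = 3; σ²_I = ((4−2)/6)² = 0.111

Forward pass:
ES_A = 0; EF_A = 5
ES_B = 0; EF_B = 4
ES_C = 0; EF_C = 4
ES_D = 0; EF_D = 14
ES_E = 14; EF_E = 14+9 = 23
ES_F = max(EF_A=5, EF_B=4) = 5; EF_F = 5+3 = 8
ES_G = max(EF_C=4, EF_D=14) = 14; EF_G = 14+3 = 17
ES_H = 4; EF_H = 4+5 = 9
ES_I = max(EF_A=5, EF_E=23, EF_F=8, EF_G=17, EF_H=9) = 23; EF_I = 23+3 = 26
Expected project duration μ = 26 hours. Critical path: D → E → I.

Variance along critical path = 4.000 + 1.778 + 0.111 = 5.889; σ = √5.889 = 2.427 hours.
Z = (28 − 26) / 2.427 = 0.824
P(T ≤ 28) = Φ(0.824) ≈ 0.795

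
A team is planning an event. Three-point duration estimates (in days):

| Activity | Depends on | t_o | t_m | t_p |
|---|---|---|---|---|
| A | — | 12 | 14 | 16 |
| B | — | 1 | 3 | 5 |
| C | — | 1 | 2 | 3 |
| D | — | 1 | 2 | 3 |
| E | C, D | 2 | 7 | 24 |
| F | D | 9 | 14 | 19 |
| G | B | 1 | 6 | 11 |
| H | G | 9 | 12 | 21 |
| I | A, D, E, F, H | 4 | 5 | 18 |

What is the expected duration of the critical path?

te_A = (12 + 4·14 + 16)/6 = 84/6 = 14
te_B = (1 + 4·3 + 5)/6 = 18/6 = 3
te_C = (1 + 4·2 + 3)/6 = 12/6 = 2
te_D = (1 + 4·2 + 3)/6 = 12/6 = 2
te_E = (2 + 4·7 + 24)/6 = 54/6 = 9
te_F = (9 + 4·14 + 19)/6 = 84/6 = 14
te_G = (1 + 4·6 + 11)/6 = 36/6 = 6
te_H = (9 + 4·12 + 21)/6 = 78/6 = 13
te_I = (4 + 4·5 + 18)/6 = 42/6 = 7

Forward pass:
ES_A = 0; EF_A = 14
ES_B = 0; EF_B = 3
ES_C = 0; EF_C = 2
ES_D = 0; EF_D = 2
ES_E = max(EF_C=2, EF_D=2) = 2; EF_E = 2+9 = 11
ES_F = 2; EF_F = 2+14 = 16
ES_G = 3; EF_G = 3+6 = 9
ES_H = 9; EF_H = 9+13 = 22
ES_I = max(EF_A=14, EF_D=2, EF_E=11, EF_F=16, EF_H=22) = 22; EF_I = 22+7 = 29
Expected project duration μ = 29 days. Critical path: B → G → H → I.

29 days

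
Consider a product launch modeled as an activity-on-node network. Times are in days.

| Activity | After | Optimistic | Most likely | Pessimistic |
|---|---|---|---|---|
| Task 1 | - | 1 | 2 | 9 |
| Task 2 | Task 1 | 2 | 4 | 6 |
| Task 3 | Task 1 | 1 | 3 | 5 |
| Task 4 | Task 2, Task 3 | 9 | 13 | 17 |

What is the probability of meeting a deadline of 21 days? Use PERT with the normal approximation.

0.691

te_Task 1 = (1 + 4·2 + 9)/6 = 18/6 = 3; σ²_Task 1 = ((9−1)/6)² = 1.778
te_Task 2 = (2 + 4·4 + 6)/6 = 24/6 = 4; σ²_Task 2 = ((6−2)/6)² = 0.444
te_Task 3 = (1 + 4·3 + 5)/6 = 18/6 = 3; σ²_Task 3 = ((5−1)/6)² = 0.444
te_Task 4 = (9 + 4·13 + 17)/6 = 78/6 = 13; σ²_Task 4 = ((17−9)/6)² = 1.778

Forward pass:
ES_Task 1 = 0; EF_Task 1 = 3
ES_Task 2 = 3; EF_Task 2 = 3+4 = 7
ES_Task 3 = 3; EF_Task 3 = 3+3 = 6
ES_Task 4 = max(EF_Task 2=7, EF_Task 3=6) = 7; EF_Task 4 = 7+13 = 20
Expected project duration μ = 20 days. Critical path: Task 1 → Task 2 → Task 4.

Variance along critical path = 1.778 + 0.444 + 1.778 = 4.000; σ = √4.000 = 2.000 days.
Z = (21 − 20) / 2.000 = 0.500
P(T ≤ 21) = Φ(0.500) ≈ 0.691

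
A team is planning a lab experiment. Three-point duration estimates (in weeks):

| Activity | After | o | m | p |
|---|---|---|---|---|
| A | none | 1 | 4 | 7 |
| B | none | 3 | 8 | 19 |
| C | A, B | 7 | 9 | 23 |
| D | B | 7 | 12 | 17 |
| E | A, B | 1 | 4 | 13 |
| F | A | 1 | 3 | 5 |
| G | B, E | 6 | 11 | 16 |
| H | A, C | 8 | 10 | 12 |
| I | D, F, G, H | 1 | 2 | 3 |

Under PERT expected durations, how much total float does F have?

23 weeks

te_A = (1 + 4·4 + 7)/6 = 24/6 = 4
te_B = (3 + 4·8 + 19)/6 = 54/6 = 9
te_C = (7 + 4·9 + 23)/6 = 66/6 = 11
te_D = (7 + 4·12 + 17)/6 = 72/6 = 12
te_E = (1 + 4·4 + 13)/6 = 30/6 = 5
te_F = (1 + 4·3 + 5)/6 = 18/6 = 3
te_G = (6 + 4·11 + 16)/6 = 66/6 = 11
te_H = (8 + 4·10 + 12)/6 = 60/6 = 10
te_I = (1 + 4·2 + 3)/6 = 12/6 = 2

Forward pass:
ES_A = 0; EF_A = 4
ES_B = 0; EF_B = 9
ES_C = max(EF_A=4, EF_B=9) = 9; EF_C = 9+11 = 20
ES_D = 9; EF_D = 9+12 = 21
ES_E = max(EF_A=4, EF_B=9) = 9; EF_E = 9+5 = 14
ES_F = 4; EF_F = 4+3 = 7
ES_G = max(EF_B=9, EF_E=14) = 14; EF_G = 14+11 = 25
ES_H = max(EF_A=4, EF_C=20) = 20; EF_H = 20+10 = 30
ES_I = max(EF_D=21, EF_F=7, EF_G=25, EF_H=30) = 30; EF_I = 30+2 = 32
Expected project duration μ = 32 weeks. Critical path: B → C → H → I.

Backward pass:
LF_I = 32; LS_I = 32−2 = 30
LF_H = LS_I = 30; LS_H = 30−10 = 20
LF_G = LS_I = 30; LS_G = 30−11 = 19
LF_F = LS_I = 30; LS_F = 30−3 = 27
LF_E = LS_G = 19; LS_E = 19−5 = 14
LF_D = LS_I = 30; LS_D = 30−12 = 18
LF_C = LS_H = 20; LS_C = 20−11 = 9
LF_B = min(LS_C=9, LS_D=18, LS_E=14, LS_G=19) = 9; LS_B = 9−9 = 0
LF_A = min(LS_C=9, LS_E=14, LS_F=27, LS_H=20) = 9; LS_A = 9−4 = 5
Slack_F = LS_F − ES_F = 27 − 4 = 23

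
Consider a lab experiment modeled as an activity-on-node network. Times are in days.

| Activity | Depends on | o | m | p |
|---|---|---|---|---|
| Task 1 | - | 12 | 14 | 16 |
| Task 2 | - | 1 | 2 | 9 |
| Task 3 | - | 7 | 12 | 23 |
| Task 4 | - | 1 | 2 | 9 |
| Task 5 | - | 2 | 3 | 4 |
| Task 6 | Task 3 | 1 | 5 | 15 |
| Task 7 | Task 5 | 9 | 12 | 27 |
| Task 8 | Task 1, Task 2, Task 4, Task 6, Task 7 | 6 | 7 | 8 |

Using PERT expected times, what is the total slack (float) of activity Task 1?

5 days

te_Task 1 = (12 + 4·14 + 16)/6 = 84/6 = 14
te_Task 2 = (1 + 4·2 + 9)/6 = 18/6 = 3
te_Task 3 = (7 + 4·12 + 23)/6 = 78/6 = 13
te_Task 4 = (1 + 4·2 + 9)/6 = 18/6 = 3
te_Task 5 = (2 + 4·3 + 4)/6 = 18/6 = 3
te_Task 6 = (1 + 4·5 + 15)/6 = 36/6 = 6
te_Task 7 = (9 + 4·12 + 27)/6 = 84/6 = 14
te_Task 8 = (6 + 4·7 + 8)/6 = 42/6 = 7

Forward pass:
ES_Task 1 = 0; EF_Task 1 = 14
ES_Task 2 = 0; EF_Task 2 = 3
ES_Task 3 = 0; EF_Task 3 = 13
ES_Task 4 = 0; EF_Task 4 = 3
ES_Task 5 = 0; EF_Task 5 = 3
ES_Task 6 = 13; EF_Task 6 = 13+6 = 19
ES_Task 7 = 3; EF_Task 7 = 3+14 = 17
ES_Task 8 = max(EF_Task 1=14, EF_Task 2=3, EF_Task 4=3, EF_Task 6=19, EF_Task 7=17) = 19; EF_Task 8 = 19+7 = 26
Expected project duration μ = 26 days. Critical path: Task 3 → Task 6 → Task 8.

Backward pass:
LF_Task 8 = 26; LS_Task 8 = 26−7 = 19
LF_Task 7 = LS_Task 8 = 19; LS_Task 7 = 19−14 = 5
LF_Task 6 = LS_Task 8 = 19; LS_Task 6 = 19−6 = 13
LF_Task 5 = LS_Task 7 = 5; LS_Task 5 = 5−3 = 2
LF_Task 4 = LS_Task 8 = 19; LS_Task 4 = 19−3 = 16
LF_Task 3 = LS_Task 6 = 13; LS_Task 3 = 13−13 = 0
LF_Task 2 = LS_Task 8 = 19; LS_Task 2 = 19−3 = 16
LF_Task 1 = LS_Task 8 = 19; LS_Task 1 = 19−14 = 5
Slack_Task 1 = LS_Task 1 − ES_Task 1 = 5 − 0 = 5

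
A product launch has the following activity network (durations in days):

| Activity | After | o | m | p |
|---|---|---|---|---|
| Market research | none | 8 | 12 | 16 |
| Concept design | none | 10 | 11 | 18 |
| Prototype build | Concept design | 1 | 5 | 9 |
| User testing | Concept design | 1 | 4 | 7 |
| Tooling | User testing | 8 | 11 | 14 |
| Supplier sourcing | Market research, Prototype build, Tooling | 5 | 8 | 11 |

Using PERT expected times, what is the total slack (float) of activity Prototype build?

10 days

te_Market research = (8 + 4·12 + 16)/6 = 72/6 = 12
te_Concept design = (10 + 4·11 + 18)/6 = 72/6 = 12
te_Prototype build = (1 + 4·5 + 9)/6 = 30/6 = 5
te_User testing = (1 + 4·4 + 7)/6 = 24/6 = 4
te_Tooling = (8 + 4·11 + 14)/6 = 66/6 = 11
te_Supplier sourcing = (5 + 4·8 + 11)/6 = 48/6 = 8

Forward pass:
ES_Market research = 0; EF_Market research = 12
ES_Concept design = 0; EF_Concept design = 12
ES_Prototype build = 12; EF_Prototype build = 12+5 = 17
ES_User testing = 12; EF_User testing = 12+4 = 16
ES_Tooling = 16; EF_Tooling = 16+11 = 27
ES_Supplier sourcing = max(EF_Market research=12, EF_Prototype build=17, EF_Tooling=27) = 27; EF_Supplier sourcing = 27+8 = 35
Expected project duration μ = 35 days. Critical path: Concept design → User testing → Tooling → Supplier sourcing.

Backward pass:
LF_Supplier sourcing = 35; LS_Supplier sourcing = 35−8 = 27
LF_Tooling = LS_Supplier sourcing = 27; LS_Tooling = 27−11 = 16
LF_User testing = LS_Tooling = 16; LS_User testing = 16−4 = 12
LF_Prototype build = LS_Supplier sourcing = 27; LS_Prototype build = 27−5 = 22
LF_Concept design = min(LS_Prototype build=22, LS_User testing=12) = 12; LS_Concept design = 12−12 = 0
LF_Market research = LS_Supplier sourcing = 27; LS_Market research = 27−12 = 15
Slack_Prototype build = LS_Prototype build − ES_Prototype build = 22 − 12 = 10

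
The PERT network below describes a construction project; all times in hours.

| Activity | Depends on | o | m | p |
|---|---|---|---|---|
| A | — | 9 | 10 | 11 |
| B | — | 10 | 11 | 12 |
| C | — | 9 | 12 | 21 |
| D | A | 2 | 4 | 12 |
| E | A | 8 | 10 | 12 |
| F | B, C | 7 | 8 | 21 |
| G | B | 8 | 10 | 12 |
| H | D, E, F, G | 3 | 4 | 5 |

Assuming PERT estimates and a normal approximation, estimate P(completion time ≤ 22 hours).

te_A = (9 + 4·10 + 11)/6 = 60/6 = 10; σ²_A = ((11−9)/6)² = 0.111
te_B = (10 + 4·11 + 12)/6 = 66/6 = 11; σ²_B = ((12−10)/6)² = 0.111
te_C = (9 + 4·12 + 21)/6 = 78/6 = 13; σ²_C = ((21−9)/6)² = 4.000
te_D = (2 + 4·4 + 12)/6 = 30/6 = 5; σ²_D = ((12−2)/6)² = 2.778
te_E = (8 + 4·10 + 12)/6 = 60/6 = 10; σ²_E = ((12−8)/6)² = 0.444
te_F = (7 + 4·8 + 21)/6 = 60/6 = 10; σ²_F = ((21−7)/6)² = 5.444
te_G = (8 + 4·10 + 12)/6 = 60/6 = 10; σ²_G = ((12−8)/6)² = 0.444
te_H = (3 + 4·4 + 5)/6 = 24/6 = 4; σ²_H = ((5−3)/6)² = 0.111

Forward pass:
ES_A = 0; EF_A = 10
ES_B = 0; EF_B = 11
ES_C = 0; EF_C = 13
ES_D = 10; EF_D = 10+5 = 15
ES_E = 10; EF_E = 10+10 = 20
ES_F = max(EF_B=11, EF_C=13) = 13; EF_F = 13+10 = 23
ES_G = 11; EF_G = 11+10 = 21
ES_H = max(EF_D=15, EF_E=20, EF_F=23, EF_G=21) = 23; EF_H = 23+4 = 27
Expected project duration μ = 27 hours. Critical path: C → F → H.

Variance along critical path = 4.000 + 5.444 + 0.111 = 9.556; σ = √9.556 = 3.091 hours.
Z = (22 − 27) / 3.091 = -1.617
P(T ≤ 22) = Φ(-1.617) ≈ 0.053

0.053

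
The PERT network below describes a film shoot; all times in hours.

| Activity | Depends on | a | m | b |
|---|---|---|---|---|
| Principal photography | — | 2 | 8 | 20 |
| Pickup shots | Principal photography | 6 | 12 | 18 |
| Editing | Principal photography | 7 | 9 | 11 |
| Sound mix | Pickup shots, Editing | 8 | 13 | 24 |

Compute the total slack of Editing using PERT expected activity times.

3 hours

te_Principal photography = (2 + 4·8 + 20)/6 = 54/6 = 9
te_Pickup shots = (6 + 4·12 + 18)/6 = 72/6 = 12
te_Editing = (7 + 4·9 + 11)/6 = 54/6 = 9
te_Sound mix = (8 + 4·13 + 24)/6 = 84/6 = 14

Forward pass:
ES_Principal photography = 0; EF_Principal photography = 9
ES_Pickup shots = 9; EF_Pickup shots = 9+12 = 21
ES_Editing = 9; EF_Editing = 9+9 = 18
ES_Sound mix = max(EF_Pickup shots=21, EF_Editing=18) = 21; EF_Sound mix = 21+14 = 35
Expected project duration μ = 35 hours. Critical path: Principal photography → Pickup shots → Sound mix.

Backward pass:
LF_Sound mix = 35; LS_Sound mix = 35−14 = 21
LF_Editing = LS_Sound mix = 21; LS_Editing = 21−9 = 12
LF_Pickup shots = LS_Sound mix = 21; LS_Pickup shots = 21−12 = 9
LF_Principal photography = min(LS_Pickup shots=9, LS_Editing=12) = 9; LS_Principal photography = 9−9 = 0
Slack_Editing = LS_Editing − ES_Editing = 12 − 9 = 3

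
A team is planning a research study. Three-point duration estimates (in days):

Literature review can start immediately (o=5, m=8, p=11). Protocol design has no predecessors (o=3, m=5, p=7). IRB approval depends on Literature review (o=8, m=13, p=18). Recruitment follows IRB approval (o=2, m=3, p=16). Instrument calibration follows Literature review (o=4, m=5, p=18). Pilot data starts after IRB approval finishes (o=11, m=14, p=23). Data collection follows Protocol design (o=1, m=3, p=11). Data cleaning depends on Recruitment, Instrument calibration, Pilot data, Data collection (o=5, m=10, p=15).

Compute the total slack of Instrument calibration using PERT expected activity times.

21 days

te_Literature review = (5 + 4·8 + 11)/6 = 48/6 = 8
te_Protocol design = (3 + 4·5 + 7)/6 = 30/6 = 5
te_IRB approval = (8 + 4·13 + 18)/6 = 78/6 = 13
te_Recruitment = (2 + 4·3 + 16)/6 = 30/6 = 5
te_Instrument calibration = (4 + 4·5 + 18)/6 = 42/6 = 7
te_Pilot data = (11 + 4·14 + 23)/6 = 90/6 = 15
te_Data collection = (1 + 4·3 + 11)/6 = 24/6 = 4
te_Data cleaning = (5 + 4·10 + 15)/6 = 60/6 = 10

Forward pass:
ES_Literature review = 0; EF_Literature review = 8
ES_Protocol design = 0; EF_Protocol design = 5
ES_IRB approval = 8; EF_IRB approval = 8+13 = 21
ES_Recruitment = 21; EF_Recruitment = 21+5 = 26
ES_Instrument calibration = 8; EF_Instrument calibration = 8+7 = 15
ES_Pilot data = 21; EF_Pilot data = 21+15 = 36
ES_Data collection = 5; EF_Data collection = 5+4 = 9
ES_Data cleaning = max(EF_Recruitment=26, EF_Instrument calibration=15, EF_Pilot data=36, EF_Data collection=9) = 36; EF_Data cleaning = 36+10 = 46
Expected project duration μ = 46 days. Critical path: Literature review → IRB approval → Pilot data → Data cleaning.

Backward pass:
LF_Data cleaning = 46; LS_Data cleaning = 46−10 = 36
LF_Data collection = LS_Data cleaning = 36; LS_Data collection = 36−4 = 32
LF_Pilot data = LS_Data cleaning = 36; LS_Pilot data = 36−15 = 21
LF_Instrument calibration = LS_Data cleaning = 36; LS_Instrument calibration = 36−7 = 29
LF_Recruitment = LS_Data cleaning = 36; LS_Recruitment = 36−5 = 31
LF_IRB approval = min(LS_Recruitment=31, LS_Pilot data=21) = 21; LS_IRB approval = 21−13 = 8
LF_Protocol design = LS_Data collection = 32; LS_Protocol design = 32−5 = 27
LF_Literature review = min(LS_IRB approval=8, LS_Instrument calibration=29) = 8; LS_Literature review = 8−8 = 0
Slack_Instrument calibration = LS_Instrument calibration − ES_Instrument calibration = 29 − 8 = 21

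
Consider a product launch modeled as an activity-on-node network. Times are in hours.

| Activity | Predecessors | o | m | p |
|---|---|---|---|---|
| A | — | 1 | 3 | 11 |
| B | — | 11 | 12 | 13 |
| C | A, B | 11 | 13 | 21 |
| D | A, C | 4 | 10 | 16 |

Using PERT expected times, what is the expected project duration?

te_A = (1 + 4·3 + 11)/6 = 24/6 = 4
te_B = (11 + 4·12 + 13)/6 = 72/6 = 12
te_C = (11 + 4·13 + 21)/6 = 84/6 = 14
te_D = (4 + 4·10 + 16)/6 = 60/6 = 10

Forward pass:
ES_A = 0; EF_A = 4
ES_B = 0; EF_B = 12
ES_C = max(EF_A=4, EF_B=12) = 12; EF_C = 12+14 = 26
ES_D = max(EF_A=4, EF_C=26) = 26; EF_D = 26+10 = 36
Expected project duration μ = 36 hours. Critical path: B → C → D.

36 hours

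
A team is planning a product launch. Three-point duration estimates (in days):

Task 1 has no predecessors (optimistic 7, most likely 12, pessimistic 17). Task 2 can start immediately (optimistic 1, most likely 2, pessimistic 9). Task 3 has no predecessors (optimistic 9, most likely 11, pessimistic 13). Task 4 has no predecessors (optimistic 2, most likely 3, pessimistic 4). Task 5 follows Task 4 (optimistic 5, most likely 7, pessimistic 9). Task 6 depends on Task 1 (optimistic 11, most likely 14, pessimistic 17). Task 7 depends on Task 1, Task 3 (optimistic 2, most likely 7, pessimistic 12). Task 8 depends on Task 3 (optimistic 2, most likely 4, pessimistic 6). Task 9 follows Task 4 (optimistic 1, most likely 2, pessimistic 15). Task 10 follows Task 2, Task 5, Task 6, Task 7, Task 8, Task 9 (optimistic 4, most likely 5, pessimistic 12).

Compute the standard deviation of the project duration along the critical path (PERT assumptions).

2.36 days

te_Task 1 = (7 + 4·12 + 17)/6 = 72/6 = 12; σ²_Task 1 = ((17−7)/6)² = 2.778
te_Task 2 = (1 + 4·2 + 9)/6 = 18/6 = 3; σ²_Task 2 = ((9−1)/6)² = 1.778
te_Task 3 = (9 + 4·11 + 13)/6 = 66/6 = 11; σ²_Task 3 = ((13−9)/6)² = 0.444
te_Task 4 = (2 + 4·3 + 4)/6 = 18/6 = 3; σ²_Task 4 = ((4−2)/6)² = 0.111
te_Task 5 = (5 + 4·7 + 9)/6 = 42/6 = 7; σ²_Task 5 = ((9−5)/6)² = 0.444
te_Task 6 = (11 + 4·14 + 17)/6 = 84/6 = 14; σ²_Task 6 = ((17−11)/6)² = 1.000
te_Task 7 = (2 + 4·7 + 12)/6 = 42/6 = 7; σ²_Task 7 = ((12−2)/6)² = 2.778
te_Task 8 = (2 + 4·4 + 6)/6 = 24/6 = 4; σ²_Task 8 = ((6−2)/6)² = 0.444
te_Task 9 = (1 + 4·2 + 15)/6 = 24/6 = 4; σ²_Task 9 = ((15−1)/6)² = 5.444
te_Task 10 = (4 + 4·5 + 12)/6 = 36/6 = 6; σ²_Task 10 = ((12−4)/6)² = 1.778

Forward pass:
ES_Task 1 = 0; EF_Task 1 = 12
ES_Task 2 = 0; EF_Task 2 = 3
ES_Task 3 = 0; EF_Task 3 = 11
ES_Task 4 = 0; EF_Task 4 = 3
ES_Task 5 = 3; EF_Task 5 = 3+7 = 10
ES_Task 6 = 12; EF_Task 6 = 12+14 = 26
ES_Task 7 = max(EF_Task 1=12, EF_Task 3=11) = 12; EF_Task 7 = 12+7 = 19
ES_Task 8 = 11; EF_Task 8 = 11+4 = 15
ES_Task 9 = 3; EF_Task 9 = 3+4 = 7
ES_Task 10 = max(EF_Task 2=3, EF_Task 5=10, EF_Task 6=26, EF_Task 7=19, EF_Task 8=15, EF_Task 9=7) = 26; EF_Task 10 = 26+6 = 32
Expected project duration μ = 32 days. Critical path: Task 1 → Task 6 → Task 10.

Variance along critical path = 2.778 + 1.000 + 1.778 = 5.556
σ = √5.556 = 2.357 days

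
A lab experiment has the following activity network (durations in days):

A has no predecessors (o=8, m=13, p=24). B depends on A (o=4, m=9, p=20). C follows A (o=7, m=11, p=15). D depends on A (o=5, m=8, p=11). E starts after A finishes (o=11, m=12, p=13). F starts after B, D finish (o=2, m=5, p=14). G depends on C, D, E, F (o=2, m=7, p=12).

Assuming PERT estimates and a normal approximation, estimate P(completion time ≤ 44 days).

te_A = (8 + 4·13 + 24)/6 = 84/6 = 14; σ²_A = ((24−8)/6)² = 7.111
te_B = (4 + 4·9 + 20)/6 = 60/6 = 10; σ²_B = ((20−4)/6)² = 7.111
te_C = (7 + 4·11 + 15)/6 = 66/6 = 11; σ²_C = ((15−7)/6)² = 1.778
te_D = (5 + 4·8 + 11)/6 = 48/6 = 8; σ²_D = ((11−5)/6)² = 1.000
te_E = (11 + 4·12 + 13)/6 = 72/6 = 12; σ²_E = ((13−11)/6)² = 0.111
te_F = (2 + 4·5 + 14)/6 = 36/6 = 6; σ²_F = ((14−2)/6)² = 4.000
te_G = (2 + 4·7 + 12)/6 = 42/6 = 7; σ²_G = ((12−2)/6)² = 2.778

Forward pass:
ES_A = 0; EF_A = 14
ES_B = 14; EF_B = 14+10 = 24
ES_C = 14; EF_C = 14+11 = 25
ES_D = 14; EF_D = 14+8 = 22
ES_E = 14; EF_E = 14+12 = 26
ES_F = max(EF_B=24, EF_D=22) = 24; EF_F = 24+6 = 30
ES_G = max(EF_C=25, EF_D=22, EF_E=26, EF_F=30) = 30; EF_G = 30+7 = 37
Expected project duration μ = 37 days. Critical path: A → B → F → G.

Variance along critical path = 7.111 + 7.111 + 4.000 + 2.778 = 21.000; σ = √21.000 = 4.583 days.
Z = (44 − 37) / 4.583 = 1.528
P(T ≤ 44) = Φ(1.528) ≈ 0.937

0.937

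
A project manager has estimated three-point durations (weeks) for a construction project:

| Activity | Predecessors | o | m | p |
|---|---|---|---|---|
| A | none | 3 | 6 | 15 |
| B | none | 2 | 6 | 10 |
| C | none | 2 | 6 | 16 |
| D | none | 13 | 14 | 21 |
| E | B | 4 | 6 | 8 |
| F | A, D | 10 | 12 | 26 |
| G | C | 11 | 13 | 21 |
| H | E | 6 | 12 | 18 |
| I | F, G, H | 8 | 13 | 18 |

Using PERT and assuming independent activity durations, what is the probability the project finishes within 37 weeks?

0.072

te_A = (3 + 4·6 + 15)/6 = 42/6 = 7; σ²_A = ((15−3)/6)² = 4.000
te_B = (2 + 4·6 + 10)/6 = 36/6 = 6; σ²_B = ((10−2)/6)² = 1.778
te_C = (2 + 4·6 + 16)/6 = 42/6 = 7; σ²_C = ((16−2)/6)² = 5.444
te_D = (13 + 4·14 + 21)/6 = 90/6 = 15; σ²_D = ((21−13)/6)² = 1.778
te_E = (4 + 4·6 + 8)/6 = 36/6 = 6; σ²_E = ((8−4)/6)² = 0.444
te_F = (10 + 4·12 + 26)/6 = 84/6 = 14; σ²_F = ((26−10)/6)² = 7.111
te_G = (11 + 4·13 + 21)/6 = 84/6 = 14; σ²_G = ((21−11)/6)² = 2.778
te_H = (6 + 4·12 + 18)/6 = 72/6 = 12; σ²_H = ((18−6)/6)² = 4.000
te_I = (8 + 4·13 + 18)/6 = 78/6 = 13; σ²_I = ((18−8)/6)² = 2.778

Forward pass:
ES_A = 0; EF_A = 7
ES_B = 0; EF_B = 6
ES_C = 0; EF_C = 7
ES_D = 0; EF_D = 15
ES_E = 6; EF_E = 6+6 = 12
ES_F = max(EF_A=7, EF_D=15) = 15; EF_F = 15+14 = 29
ES_G = 7; EF_G = 7+14 = 21
ES_H = 12; EF_H = 12+12 = 24
ES_I = max(EF_F=29, EF_G=21, EF_H=24) = 29; EF_I = 29+13 = 42
Expected project duration μ = 42 weeks. Critical path: D → F → I.

Variance along critical path = 1.778 + 7.111 + 2.778 = 11.667; σ = √11.667 = 3.416 weeks.
Z = (37 − 42) / 3.416 = -1.464
P(T ≤ 37) = Φ(-1.464) ≈ 0.072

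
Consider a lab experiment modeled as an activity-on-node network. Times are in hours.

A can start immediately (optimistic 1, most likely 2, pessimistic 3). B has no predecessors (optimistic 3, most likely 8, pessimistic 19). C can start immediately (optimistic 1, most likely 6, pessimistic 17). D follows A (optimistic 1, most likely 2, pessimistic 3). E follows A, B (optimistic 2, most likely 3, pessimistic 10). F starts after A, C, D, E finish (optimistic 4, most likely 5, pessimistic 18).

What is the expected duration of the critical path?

te_A = (1 + 4·2 + 3)/6 = 12/6 = 2
te_B = (3 + 4·8 + 19)/6 = 54/6 = 9
te_C = (1 + 4·6 + 17)/6 = 42/6 = 7
te_D = (1 + 4·2 + 3)/6 = 12/6 = 2
te_E = (2 + 4·3 + 10)/6 = 24/6 = 4
te_F = (4 + 4·5 + 18)/6 = 42/6 = 7

Forward pass:
ES_A = 0; EF_A = 2
ES_B = 0; EF_B = 9
ES_C = 0; EF_C = 7
ES_D = 2; EF_D = 2+2 = 4
ES_E = max(EF_A=2, EF_B=9) = 9; EF_E = 9+4 = 13
ES_F = max(EF_A=2, EF_C=7, EF_D=4, EF_E=13) = 13; EF_F = 13+7 = 20
Expected project duration μ = 20 hours. Critical path: B → E → F.

20 hours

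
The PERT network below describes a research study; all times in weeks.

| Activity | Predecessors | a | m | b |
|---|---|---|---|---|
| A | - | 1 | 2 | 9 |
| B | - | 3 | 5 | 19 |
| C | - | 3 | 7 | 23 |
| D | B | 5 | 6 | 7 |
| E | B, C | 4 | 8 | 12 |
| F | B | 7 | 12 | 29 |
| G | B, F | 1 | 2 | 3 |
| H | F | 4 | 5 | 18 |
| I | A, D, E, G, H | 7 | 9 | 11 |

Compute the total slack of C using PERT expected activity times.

te_A = (1 + 4·2 + 9)/6 = 18/6 = 3
te_B = (3 + 4·5 + 19)/6 = 42/6 = 7
te_C = (3 + 4·7 + 23)/6 = 54/6 = 9
te_D = (5 + 4·6 + 7)/6 = 36/6 = 6
te_E = (4 + 4·8 + 12)/6 = 48/6 = 8
te_F = (7 + 4·12 + 29)/6 = 84/6 = 14
te_G = (1 + 4·2 + 3)/6 = 12/6 = 2
te_H = (4 + 4·5 + 18)/6 = 42/6 = 7
te_I = (7 + 4·9 + 11)/6 = 54/6 = 9

Forward pass:
ES_A = 0; EF_A = 3
ES_B = 0; EF_B = 7
ES_C = 0; EF_C = 9
ES_D = 7; EF_D = 7+6 = 13
ES_E = max(EF_B=7, EF_C=9) = 9; EF_E = 9+8 = 17
ES_F = 7; EF_F = 7+14 = 21
ES_G = max(EF_B=7, EF_F=21) = 21; EF_G = 21+2 = 23
ES_H = 21; EF_H = 21+7 = 28
ES_I = max(EF_A=3, EF_D=13, EF_E=17, EF_G=23, EF_H=28) = 28; EF_I = 28+9 = 37
Expected project duration μ = 37 weeks. Critical path: B → F → H → I.

Backward pass:
LF_I = 37; LS_I = 37−9 = 28
LF_H = LS_I = 28; LS_H = 28−7 = 21
LF_G = LS_I = 28; LS_G = 28−2 = 26
LF_F = min(LS_G=26, LS_H=21) = 21; LS_F = 21−14 = 7
LF_E = LS_I = 28; LS_E = 28−8 = 20
LF_D = LS_I = 28; LS_D = 28−6 = 22
LF_C = LS_E = 20; LS_C = 20−9 = 11
LF_B = min(LS_D=22, LS_E=20, LS_F=7, LS_G=26) = 7; LS_B = 7−7 = 0
LF_A = LS_I = 28; LS_A = 28−3 = 25
Slack_C = LS_C − ES_C = 11 − 0 = 11

11 weeks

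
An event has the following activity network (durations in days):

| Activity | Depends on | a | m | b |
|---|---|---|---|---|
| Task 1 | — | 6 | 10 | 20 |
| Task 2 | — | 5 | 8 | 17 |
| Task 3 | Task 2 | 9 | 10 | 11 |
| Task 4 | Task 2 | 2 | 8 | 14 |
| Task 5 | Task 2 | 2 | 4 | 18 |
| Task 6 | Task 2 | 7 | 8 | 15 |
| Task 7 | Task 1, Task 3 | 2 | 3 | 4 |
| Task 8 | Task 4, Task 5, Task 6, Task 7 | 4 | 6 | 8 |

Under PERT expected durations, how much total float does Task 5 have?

te_Task 1 = (6 + 4·10 + 20)/6 = 66/6 = 11
te_Task 2 = (5 + 4·8 + 17)/6 = 54/6 = 9
te_Task 3 = (9 + 4·10 + 11)/6 = 60/6 = 10
te_Task 4 = (2 + 4·8 + 14)/6 = 48/6 = 8
te_Task 5 = (2 + 4·4 + 18)/6 = 36/6 = 6
te_Task 6 = (7 + 4·8 + 15)/6 = 54/6 = 9
te_Task 7 = (2 + 4·3 + 4)/6 = 18/6 = 3
te_Task 8 = (4 + 4·6 + 8)/6 = 36/6 = 6

Forward pass:
ES_Task 1 = 0; EF_Task 1 = 11
ES_Task 2 = 0; EF_Task 2 = 9
ES_Task 3 = 9; EF_Task 3 = 9+10 = 19
ES_Task 4 = 9; EF_Task 4 = 9+8 = 17
ES_Task 5 = 9; EF_Task 5 = 9+6 = 15
ES_Task 6 = 9; EF_Task 6 = 9+9 = 18
ES_Task 7 = max(EF_Task 1=11, EF_Task 3=19) = 19; EF_Task 7 = 19+3 = 22
ES_Task 8 = max(EF_Task 4=17, EF_Task 5=15, EF_Task 6=18, EF_Task 7=22) = 22; EF_Task 8 = 22+6 = 28
Expected project duration μ = 28 days. Critical path: Task 2 → Task 3 → Task 7 → Task 8.

Backward pass:
LF_Task 8 = 28; LS_Task 8 = 28−6 = 22
LF_Task 7 = LS_Task 8 = 22; LS_Task 7 = 22−3 = 19
LF_Task 6 = LS_Task 8 = 22; LS_Task 6 = 22−9 = 13
LF_Task 5 = LS_Task 8 = 22; LS_Task 5 = 22−6 = 16
LF_Task 4 = LS_Task 8 = 22; LS_Task 4 = 22−8 = 14
LF_Task 3 = LS_Task 7 = 19; LS_Task 3 = 19−10 = 9
LF_Task 2 = min(LS_Task 3=9, LS_Task 4=14, LS_Task 5=16, LS_Task 6=13) = 9; LS_Task 2 = 9−9 = 0
LF_Task 1 = LS_Task 7 = 19; LS_Task 1 = 19−11 = 8
Slack_Task 5 = LS_Task 5 − ES_Task 5 = 16 − 9 = 7

7 days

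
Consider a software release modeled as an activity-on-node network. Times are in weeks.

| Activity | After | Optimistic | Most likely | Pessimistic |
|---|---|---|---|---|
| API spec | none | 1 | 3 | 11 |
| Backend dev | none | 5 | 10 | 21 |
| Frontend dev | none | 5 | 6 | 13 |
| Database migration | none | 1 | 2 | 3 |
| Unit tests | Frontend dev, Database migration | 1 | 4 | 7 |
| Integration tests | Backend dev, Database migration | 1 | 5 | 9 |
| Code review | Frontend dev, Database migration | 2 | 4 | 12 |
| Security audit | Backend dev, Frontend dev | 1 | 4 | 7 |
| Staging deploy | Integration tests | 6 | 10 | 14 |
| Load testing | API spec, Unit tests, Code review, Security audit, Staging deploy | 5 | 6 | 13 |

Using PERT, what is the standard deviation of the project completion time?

te_API spec = (1 + 4·3 + 11)/6 = 24/6 = 4; σ²_API spec = ((11−1)/6)² = 2.778
te_Backend dev = (5 + 4·10 + 21)/6 = 66/6 = 11; σ²_Backend dev = ((21−5)/6)² = 7.111
te_Frontend dev = (5 + 4·6 + 13)/6 = 42/6 = 7; σ²_Frontend dev = ((13−5)/6)² = 1.778
te_Database migration = (1 + 4·2 + 3)/6 = 12/6 = 2; σ²_Database migration = ((3−1)/6)² = 0.111
te_Unit tests = (1 + 4·4 + 7)/6 = 24/6 = 4; σ²_Unit tests = ((7−1)/6)² = 1.000
te_Integration tests = (1 + 4·5 + 9)/6 = 30/6 = 5; σ²_Integration tests = ((9−1)/6)² = 1.778
te_Code review = (2 + 4·4 + 12)/6 = 30/6 = 5; σ²_Code review = ((12−2)/6)² = 2.778
te_Security audit = (1 + 4·4 + 7)/6 = 24/6 = 4; σ²_Security audit = ((7−1)/6)² = 1.000
te_Staging deploy = (6 + 4·10 + 14)/6 = 60/6 = 10; σ²_Staging deploy = ((14−6)/6)² = 1.778
te_Load testing = (5 + 4·6 + 13)/6 = 42/6 = 7; σ²_Load testing = ((13−5)/6)² = 1.778

Forward pass:
ES_API spec = 0; EF_API spec = 4
ES_Backend dev = 0; EF_Backend dev = 11
ES_Frontend dev = 0; EF_Frontend dev = 7
ES_Database migration = 0; EF_Database migration = 2
ES_Unit tests = max(EF_Frontend dev=7, EF_Database migration=2) = 7; EF_Unit tests = 7+4 = 11
ES_Integration tests = max(EF_Backend dev=11, EF_Database migration=2) = 11; EF_Integration tests = 11+5 = 16
ES_Code review = max(EF_Frontend dev=7, EF_Database migration=2) = 7; EF_Code review = 7+5 = 12
ES_Security audit = max(EF_Backend dev=11, EF_Frontend dev=7) = 11; EF_Security audit = 11+4 = 15
ES_Staging deploy = 16; EF_Staging deploy = 16+10 = 26
ES_Load testing = max(EF_API spec=4, EF_Unit tests=11, EF_Code review=12, EF_Security audit=15, EF_Staging deploy=26) = 26; EF_Load testing = 26+7 = 33
Expected project duration μ = 33 weeks. Critical path: Backend dev → Integration tests → Staging deploy → Load testing.

Variance along critical path = 7.111 + 1.778 + 1.778 + 1.778 = 12.444
σ = √12.444 = 3.528 weeks

3.53 weeks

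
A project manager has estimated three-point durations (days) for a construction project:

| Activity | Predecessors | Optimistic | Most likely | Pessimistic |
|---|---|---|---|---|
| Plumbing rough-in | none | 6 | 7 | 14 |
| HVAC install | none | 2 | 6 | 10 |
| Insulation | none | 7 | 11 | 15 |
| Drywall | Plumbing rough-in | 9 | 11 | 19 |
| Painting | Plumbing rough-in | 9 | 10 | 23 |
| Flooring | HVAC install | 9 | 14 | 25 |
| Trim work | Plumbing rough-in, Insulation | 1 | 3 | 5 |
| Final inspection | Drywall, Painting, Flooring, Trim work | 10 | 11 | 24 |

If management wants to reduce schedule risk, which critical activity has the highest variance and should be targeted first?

te_Plumbing rough-in = (6 + 4·7 + 14)/6 = 48/6 = 8; σ²_Plumbing rough-in = ((14−6)/6)² = 1.778
te_HVAC install = (2 + 4·6 + 10)/6 = 36/6 = 6; σ²_HVAC install = ((10−2)/6)² = 1.778
te_Insulation = (7 + 4·11 + 15)/6 = 66/6 = 11; σ²_Insulation = ((15−7)/6)² = 1.778
te_Drywall = (9 + 4·11 + 19)/6 = 72/6 = 12; σ²_Drywall = ((19−9)/6)² = 2.778
te_Painting = (9 + 4·10 + 23)/6 = 72/6 = 12; σ²_Painting = ((23−9)/6)² = 5.444
te_Flooring = (9 + 4·14 + 25)/6 = 90/6 = 15; σ²_Flooring = ((25−9)/6)² = 7.111
te_Trim work = (1 + 4·3 + 5)/6 = 18/6 = 3; σ²_Trim work = ((5−1)/6)² = 0.444
te_Final inspection = (10 + 4·11 + 24)/6 = 78/6 = 13; σ²_Final inspection = ((24−10)/6)² = 5.444

Forward pass:
ES_Plumbing rough-in = 0; EF_Plumbing rough-in = 8
ES_HVAC install = 0; EF_HVAC install = 6
ES_Insulation = 0; EF_Insulation = 11
ES_Drywall = 8; EF_Drywall = 8+12 = 20
ES_Painting = 8; EF_Painting = 8+12 = 20
ES_Flooring = 6; EF_Flooring = 6+15 = 21
ES_Trim work = max(EF_Plumbing rough-in=8, EF_Insulation=11) = 11; EF_Trim work = 11+3 = 14
ES_Final inspection = max(EF_Drywall=20, EF_Painting=20, EF_Flooring=21, EF_Trim work=14) = 21; EF_Final inspection = 21+13 = 34
Expected project duration μ = 34 days. Critical path: HVAC install → Flooring → Final inspection.

Variances on critical path: σ²_HVAC install=1.778, σ²_Flooring=7.111, σ²_Final inspection=5.444.
Largest is σ²_Flooring = 7.111.

Flooring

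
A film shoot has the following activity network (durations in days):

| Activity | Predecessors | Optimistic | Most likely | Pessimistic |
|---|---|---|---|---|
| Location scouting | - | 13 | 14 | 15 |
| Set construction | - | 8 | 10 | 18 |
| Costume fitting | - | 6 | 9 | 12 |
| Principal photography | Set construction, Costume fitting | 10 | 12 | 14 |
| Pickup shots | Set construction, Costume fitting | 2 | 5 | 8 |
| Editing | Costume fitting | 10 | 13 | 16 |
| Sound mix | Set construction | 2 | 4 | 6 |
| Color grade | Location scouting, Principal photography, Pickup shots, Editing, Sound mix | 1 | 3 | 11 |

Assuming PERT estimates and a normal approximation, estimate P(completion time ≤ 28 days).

te_Location scouting = (13 + 4·14 + 15)/6 = 84/6 = 14; σ²_Location scouting = ((15−13)/6)² = 0.111
te_Set construction = (8 + 4·10 + 18)/6 = 66/6 = 11; σ²_Set construction = ((18−8)/6)² = 2.778
te_Costume fitting = (6 + 4·9 + 12)/6 = 54/6 = 9; σ²_Costume fitting = ((12−6)/6)² = 1.000
te_Principal photography = (10 + 4·12 + 14)/6 = 72/6 = 12; σ²_Principal photography = ((14−10)/6)² = 0.444
te_Pickup shots = (2 + 4·5 + 8)/6 = 30/6 = 5; σ²_Pickup shots = ((8−2)/6)² = 1.000
te_Editing = (10 + 4·13 + 16)/6 = 78/6 = 13; σ²_Editing = ((16−10)/6)² = 1.000
te_Sound mix = (2 + 4·4 + 6)/6 = 24/6 = 4; σ²_Sound mix = ((6−2)/6)² = 0.444
te_Color grade = (1 + 4·3 + 11)/6 = 24/6 = 4; σ²_Color grade = ((11−1)/6)² = 2.778

Forward pass:
ES_Location scouting = 0; EF_Location scouting = 14
ES_Set construction = 0; EF_Set construction = 11
ES_Costume fitting = 0; EF_Costume fitting = 9
ES_Principal photography = max(EF_Set construction=11, EF_Costume fitting=9) = 11; EF_Principal photography = 11+12 = 23
ES_Pickup shots = max(EF_Set construction=11, EF_Costume fitting=9) = 11; EF_Pickup shots = 11+5 = 16
ES_Editing = 9; EF_Editing = 9+13 = 22
ES_Sound mix = 11; EF_Sound mix = 11+4 = 15
ES_Color grade = max(EF_Location scouting=14, EF_Principal photography=23, EF_Pickup shots=16, EF_Editing=22, EF_Sound mix=15) = 23; EF_Color grade = 23+4 = 27
Expected project duration μ = 27 days. Critical path: Set construction → Principal photography → Color grade.

Variance along critical path = 2.778 + 0.444 + 2.778 = 6.000; σ = √6.000 = 2.449 days.
Z = (28 − 27) / 2.449 = 0.408
P(T ≤ 28) = Φ(0.408) ≈ 0.658

0.658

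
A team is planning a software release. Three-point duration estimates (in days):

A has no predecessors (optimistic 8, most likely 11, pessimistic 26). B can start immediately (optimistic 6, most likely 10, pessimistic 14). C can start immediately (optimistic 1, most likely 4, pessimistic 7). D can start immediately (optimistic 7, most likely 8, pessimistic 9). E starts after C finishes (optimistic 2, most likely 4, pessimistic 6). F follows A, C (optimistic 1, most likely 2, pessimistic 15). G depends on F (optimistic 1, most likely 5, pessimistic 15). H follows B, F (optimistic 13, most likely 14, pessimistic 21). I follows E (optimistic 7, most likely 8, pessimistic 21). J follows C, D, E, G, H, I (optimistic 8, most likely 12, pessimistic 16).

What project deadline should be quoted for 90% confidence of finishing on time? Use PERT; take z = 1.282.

te_A = (8 + 4·11 + 26)/6 = 78/6 = 13; σ²_A = ((26−8)/6)² = 9.000
te_B = (6 + 4·10 + 14)/6 = 60/6 = 10; σ²_B = ((14−6)/6)² = 1.778
te_C = (1 + 4·4 + 7)/6 = 24/6 = 4; σ²_C = ((7−1)/6)² = 1.000
te_D = (7 + 4·8 + 9)/6 = 48/6 = 8; σ²_D = ((9−7)/6)² = 0.111
te_E = (2 + 4·4 + 6)/6 = 24/6 = 4; σ²_E = ((6−2)/6)² = 0.444
te_F = (1 + 4·2 + 15)/6 = 24/6 = 4; σ²_F = ((15−1)/6)² = 5.444
te_G = (1 + 4·5 + 15)/6 = 36/6 = 6; σ²_G = ((15−1)/6)² = 5.444
te_H = (13 + 4·14 + 21)/6 = 90/6 = 15; σ²_H = ((21−13)/6)² = 1.778
te_I = (7 + 4·8 + 21)/6 = 60/6 = 10; σ²_I = ((21−7)/6)² = 5.444
te_J = (8 + 4·12 + 16)/6 = 72/6 = 12; σ²_J = ((16−8)/6)² = 1.778

Forward pass:
ES_A = 0; EF_A = 13
ES_B = 0; EF_B = 10
ES_C = 0; EF_C = 4
ES_D = 0; EF_D = 8
ES_E = 4; EF_E = 4+4 = 8
ES_F = max(EF_A=13, EF_C=4) = 13; EF_F = 13+4 = 17
ES_G = 17; EF_G = 17+6 = 23
ES_H = max(EF_B=10, EF_F=17) = 17; EF_H = 17+15 = 32
ES_I = 8; EF_I = 8+10 = 18
ES_J = max(EF_C=4, EF_D=8, EF_E=8, EF_G=23, EF_H=32, EF_I=18) = 32; EF_J = 32+12 = 44
Expected project duration μ = 44 days. Critical path: A → F → H → J.

Variance along critical path = 9.000 + 5.444 + 1.778 + 1.778 = 18.000; σ = 4.243 days.
D = μ + z·σ = 44 + 1.282·4.243 = 49.4 days

49.4 days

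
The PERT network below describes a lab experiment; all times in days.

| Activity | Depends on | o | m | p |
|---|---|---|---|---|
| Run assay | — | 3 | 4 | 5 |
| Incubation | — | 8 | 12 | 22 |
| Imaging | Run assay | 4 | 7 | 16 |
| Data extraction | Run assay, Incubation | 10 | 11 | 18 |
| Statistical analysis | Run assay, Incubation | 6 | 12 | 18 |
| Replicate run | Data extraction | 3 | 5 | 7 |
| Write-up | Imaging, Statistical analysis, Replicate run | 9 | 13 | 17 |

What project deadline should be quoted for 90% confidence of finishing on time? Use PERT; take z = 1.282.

te_Run assay = (3 + 4·4 + 5)/6 = 24/6 = 4; σ²_Run assay = ((5−3)/6)² = 0.111
te_Incubation = (8 + 4·12 + 22)/6 = 78/6 = 13; σ²_Incubation = ((22−8)/6)² = 5.444
te_Imaging = (4 + 4·7 + 16)/6 = 48/6 = 8; σ²_Imaging = ((16−4)/6)² = 4.000
te_Data extraction = (10 + 4·11 + 18)/6 = 72/6 = 12; σ²_Data extraction = ((18−10)/6)² = 1.778
te_Statistical analysis = (6 + 4·12 + 18)/6 = 72/6 = 12; σ²_Statistical analysis = ((18−6)/6)² = 4.000
te_Replicate run = (3 + 4·5 + 7)/6 = 30/6 = 5; σ²_Replicate run = ((7−3)/6)² = 0.444
te_Write-up = (9 + 4·13 + 17)/6 = 78/6 = 13; σ²_Write-up = ((17−9)/6)² = 1.778

Forward pass:
ES_Run assay = 0; EF_Run assay = 4
ES_Incubation = 0; EF_Incubation = 13
ES_Imaging = 4; EF_Imaging = 4+8 = 12
ES_Data extraction = max(EF_Run assay=4, EF_Incubation=13) = 13; EF_Data extraction = 13+12 = 25
ES_Statistical analysis = max(EF_Run assay=4, EF_Incubation=13) = 13; EF_Statistical analysis = 13+12 = 25
ES_Replicate run = 25; EF_Replicate run = 25+5 = 30
ES_Write-up = max(EF_Imaging=12, EF_Statistical analysis=25, EF_Replicate run=30) = 30; EF_Write-up = 30+13 = 43
Expected project duration μ = 43 days. Critical path: Incubation → Data extraction → Replicate run → Write-up.

Variance along critical path = 5.444 + 1.778 + 0.444 + 1.778 = 9.444; σ = 3.073 days.
D = μ + z·σ = 43 + 1.282·3.073 = 46.9 days

46.9 days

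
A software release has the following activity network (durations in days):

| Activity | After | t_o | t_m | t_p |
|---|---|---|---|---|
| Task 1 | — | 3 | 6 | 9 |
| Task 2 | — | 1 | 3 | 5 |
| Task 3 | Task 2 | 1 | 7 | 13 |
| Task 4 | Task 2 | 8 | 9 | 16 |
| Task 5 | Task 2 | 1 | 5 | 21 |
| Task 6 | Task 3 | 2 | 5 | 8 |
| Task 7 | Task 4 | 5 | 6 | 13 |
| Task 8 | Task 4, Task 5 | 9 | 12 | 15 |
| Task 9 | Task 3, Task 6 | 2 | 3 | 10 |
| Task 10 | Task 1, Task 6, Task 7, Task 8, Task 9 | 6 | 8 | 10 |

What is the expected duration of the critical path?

te_Task 1 = (3 + 4·6 + 9)/6 = 36/6 = 6
te_Task 2 = (1 + 4·3 + 5)/6 = 18/6 = 3
te_Task 3 = (1 + 4·7 + 13)/6 = 42/6 = 7
te_Task 4 = (8 + 4·9 + 16)/6 = 60/6 = 10
te_Task 5 = (1 + 4·5 + 21)/6 = 42/6 = 7
te_Task 6 = (2 + 4·5 + 8)/6 = 30/6 = 5
te_Task 7 = (5 + 4·6 + 13)/6 = 42/6 = 7
te_Task 8 = (9 + 4·12 + 15)/6 = 72/6 = 12
te_Task 9 = (2 + 4·3 + 10)/6 = 24/6 = 4
te_Task 10 = (6 + 4·8 + 10)/6 = 48/6 = 8

Forward pass:
ES_Task 1 = 0; EF_Task 1 = 6
ES_Task 2 = 0; EF_Task 2 = 3
ES_Task 3 = 3; EF_Task 3 = 3+7 = 10
ES_Task 4 = 3; EF_Task 4 = 3+10 = 13
ES_Task 5 = 3; EF_Task 5 = 3+7 = 10
ES_Task 6 = 10; EF_Task 6 = 10+5 = 15
ES_Task 7 = 13; EF_Task 7 = 13+7 = 20
ES_Task 8 = max(EF_Task 4=13, EF_Task 5=10) = 13; EF_Task 8 = 13+12 = 25
ES_Task 9 = max(EF_Task 3=10, EF_Task 6=15) = 15; EF_Task 9 = 15+4 = 19
ES_Task 10 = max(EF_Task 1=6, EF_Task 6=15, EF_Task 7=20, EF_Task 8=25, EF_Task 9=19) = 25; EF_Task 10 = 25+8 = 33
Expected project duration μ = 33 days. Critical path: Task 2 → Task 4 → Task 8 → Task 10.

33 days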